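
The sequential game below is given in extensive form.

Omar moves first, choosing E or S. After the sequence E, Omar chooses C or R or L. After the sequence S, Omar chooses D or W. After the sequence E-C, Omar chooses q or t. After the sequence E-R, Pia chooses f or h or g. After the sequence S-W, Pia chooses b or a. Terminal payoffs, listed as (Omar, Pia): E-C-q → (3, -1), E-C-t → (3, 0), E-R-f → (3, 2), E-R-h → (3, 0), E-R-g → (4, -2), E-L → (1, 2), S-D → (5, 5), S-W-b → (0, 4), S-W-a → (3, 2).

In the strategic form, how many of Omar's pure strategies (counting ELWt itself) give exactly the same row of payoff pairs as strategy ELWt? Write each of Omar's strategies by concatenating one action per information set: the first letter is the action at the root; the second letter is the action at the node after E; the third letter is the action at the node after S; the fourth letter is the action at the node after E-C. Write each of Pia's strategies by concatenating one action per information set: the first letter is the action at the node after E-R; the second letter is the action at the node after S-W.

Row for ELWt (columns fb, fa, hb, ha, gb, ga): (1,2) (1,2) (1,2) (1,2) (1,2) (1,2).
Under ELWt, Omar's choice at the node after S and at the node after E-C can never be reached regardless of what Pia does, so varying those choices leaves every outcome unchanged.
Holding the reachable choices fixed and varying the unreachable ones freely already gives 2 × 2 = 4 equivalent strategies.
No other strategy reproduces this row, so those 4 are the full class: ELDq, ELDt, ELWq, ELWt.

4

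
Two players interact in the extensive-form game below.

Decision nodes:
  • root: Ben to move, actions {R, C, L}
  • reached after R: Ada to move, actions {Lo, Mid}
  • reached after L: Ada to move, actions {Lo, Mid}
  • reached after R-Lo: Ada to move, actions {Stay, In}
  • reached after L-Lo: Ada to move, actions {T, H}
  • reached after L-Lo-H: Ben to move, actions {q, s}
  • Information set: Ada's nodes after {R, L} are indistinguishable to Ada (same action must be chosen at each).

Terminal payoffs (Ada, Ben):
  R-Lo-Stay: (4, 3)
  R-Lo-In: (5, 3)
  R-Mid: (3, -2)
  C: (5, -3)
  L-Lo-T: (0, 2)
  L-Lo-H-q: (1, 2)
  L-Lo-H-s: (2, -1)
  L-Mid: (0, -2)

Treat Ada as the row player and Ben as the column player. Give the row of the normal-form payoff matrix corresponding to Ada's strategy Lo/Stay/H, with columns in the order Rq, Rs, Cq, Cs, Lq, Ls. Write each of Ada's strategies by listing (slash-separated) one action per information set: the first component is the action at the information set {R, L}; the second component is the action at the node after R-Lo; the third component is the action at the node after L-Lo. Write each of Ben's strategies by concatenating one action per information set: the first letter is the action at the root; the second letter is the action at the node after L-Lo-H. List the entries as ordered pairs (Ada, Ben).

vs Rq: Ben plays R → Ada plays Lo at [R] → Ada plays Stay at [R-Lo] → (4, 3)
vs Rs: Ben plays R → Ada plays Lo at [R] → Ada plays Stay at [R-Lo] → (4, 3)
vs Cq: Ben plays C → (5, -3)
vs Cs: Ben plays C → (5, -3)
vs Lq: Ben plays L → Ada plays Lo at [L] → Ada plays H at [L-Lo] → Ben plays q at [L-Lo-H] → (1, 2)
vs Ls: Ben plays L → Ada plays Lo at [L] → Ada plays H at [L-Lo] → Ben plays s at [L-Lo-H] → (2, -1)

(4,3) (4,3) (5,-3) (5,-3) (1,2) (2,-1)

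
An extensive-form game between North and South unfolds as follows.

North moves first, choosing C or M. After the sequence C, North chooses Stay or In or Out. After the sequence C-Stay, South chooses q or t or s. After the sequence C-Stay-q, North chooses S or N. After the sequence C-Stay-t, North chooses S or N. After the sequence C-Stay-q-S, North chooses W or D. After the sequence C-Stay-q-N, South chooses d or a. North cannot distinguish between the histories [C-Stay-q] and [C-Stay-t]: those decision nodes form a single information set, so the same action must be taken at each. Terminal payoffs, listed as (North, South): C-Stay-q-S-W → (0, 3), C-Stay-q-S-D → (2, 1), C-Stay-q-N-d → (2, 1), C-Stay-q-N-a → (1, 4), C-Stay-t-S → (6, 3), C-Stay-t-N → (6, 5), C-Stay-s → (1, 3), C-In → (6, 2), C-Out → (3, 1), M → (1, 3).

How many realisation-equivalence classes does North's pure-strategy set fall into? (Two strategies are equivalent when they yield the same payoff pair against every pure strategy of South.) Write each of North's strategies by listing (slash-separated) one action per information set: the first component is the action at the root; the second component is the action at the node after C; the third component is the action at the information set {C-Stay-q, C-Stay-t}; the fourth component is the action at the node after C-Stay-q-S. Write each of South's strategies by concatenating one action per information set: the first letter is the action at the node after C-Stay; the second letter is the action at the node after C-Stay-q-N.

North has 24 pure strategies: C/Stay/S/W, C/Stay/S/D, C/Stay/N/W, C/Stay/N/D, C/In/S/W, C/In/S/D, C/In/N/W, C/In/N/D, C/Out/S/W, C/Out/S/D, C/Out/N/W, C/Out/N/D, M/Stay/S/W, M/Stay/S/D, M/Stay/N/W, M/Stay/N/D, M/In/S/W, M/In/S/D, M/In/N/W, M/In/N/D, M/Out/S/W, M/Out/S/D, M/Out/N/W, M/Out/N/D. Columns: qd, qa, td, ta, sd, sa.
{C/Stay/S/W} → row (0,3) (0,3) (6,3) (6,3) (1,3) (1,3)
{C/Stay/S/D} → row (2,1) (2,1) (6,3) (6,3) (1,3) (1,3)
{C/Stay/N/W, C/Stay/N/D} → row (2,1) (1,4) (6,5) (6,5) (1,3) (1,3)
{C/In/S/W, C/In/S/D, C/In/N/W, C/In/N/D} → row (6,2) (6,2) (6,2) (6,2) (6,2) (6,2)
{C/Out/S/W, C/Out/S/D, C/Out/N/W, C/Out/N/D} → row (3,1) (3,1) (3,1) (3,1) (3,1) (3,1)
{M/Stay/S/W, M/Stay/S/D, M/Stay/N/W, M/Stay/N/D, M/In/S/W, M/In/S/D, M/In/N/W, M/In/N/D, M/Out/S/W, M/Out/S/D, M/Out/N/W, M/Out/N/D} → row (1,3) (1,3) (1,3) (1,3) (1,3) (1,3)
That's 6 distinct rows out of 24 strategies.

6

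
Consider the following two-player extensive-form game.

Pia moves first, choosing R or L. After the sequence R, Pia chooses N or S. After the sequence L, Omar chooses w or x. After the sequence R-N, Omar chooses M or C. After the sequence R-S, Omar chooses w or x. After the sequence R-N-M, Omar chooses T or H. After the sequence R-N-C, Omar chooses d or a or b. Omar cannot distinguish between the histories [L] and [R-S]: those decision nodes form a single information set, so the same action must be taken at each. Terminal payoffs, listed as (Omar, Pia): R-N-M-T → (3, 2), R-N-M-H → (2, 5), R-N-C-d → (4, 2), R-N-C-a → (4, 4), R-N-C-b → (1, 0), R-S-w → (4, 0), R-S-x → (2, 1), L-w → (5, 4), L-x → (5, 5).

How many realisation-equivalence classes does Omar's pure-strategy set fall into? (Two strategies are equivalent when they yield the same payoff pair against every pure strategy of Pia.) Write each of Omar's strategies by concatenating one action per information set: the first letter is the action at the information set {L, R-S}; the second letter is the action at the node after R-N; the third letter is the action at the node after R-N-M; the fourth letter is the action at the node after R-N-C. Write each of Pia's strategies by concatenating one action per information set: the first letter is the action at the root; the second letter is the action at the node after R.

Omar has 24 pure strategies: wMTd, wMTa, wMTb, wMHd, wMHa, wMHb, wCTd, wCTa, wCTb, wCHd, wCHa, wCHb, xMTd, xMTa, xMTb, xMHd, xMHa, xMHb, xCTd, xCTa, xCTb, xCHd, xCHa, xCHb. Columns: RN, RS, LN, LS.
{wMTd, wMTa, wMTb} → row (3,2) (4,0) (5,4) (5,4)
{wMHd, wMHa, wMHb} → row (2,5) (4,0) (5,4) (5,4)
{wCTd, wCHd} → row (4,2) (4,0) (5,4) (5,4)
{wCTa, wCHa} → row (4,4) (4,0) (5,4) (5,4)
{wCTb, wCHb} → row (1,0) (4,0) (5,4) (5,4)
{xMTd, xMTa, xMTb} → row (3,2) (2,1) (5,5) (5,5)
{xMHd, xMHa, xMHb} → row (2,5) (2,1) (5,5) (5,5)
{xCTd, xCHd} → row (4,2) (2,1) (5,5) (5,5)
{xCTa, xCHa} → row (4,4) (2,1) (5,5) (5,5)
{xCTb, xCHb} → row (1,0) (2,1) (5,5) (5,5)
That's 10 distinct rows out of 24 strategies.

10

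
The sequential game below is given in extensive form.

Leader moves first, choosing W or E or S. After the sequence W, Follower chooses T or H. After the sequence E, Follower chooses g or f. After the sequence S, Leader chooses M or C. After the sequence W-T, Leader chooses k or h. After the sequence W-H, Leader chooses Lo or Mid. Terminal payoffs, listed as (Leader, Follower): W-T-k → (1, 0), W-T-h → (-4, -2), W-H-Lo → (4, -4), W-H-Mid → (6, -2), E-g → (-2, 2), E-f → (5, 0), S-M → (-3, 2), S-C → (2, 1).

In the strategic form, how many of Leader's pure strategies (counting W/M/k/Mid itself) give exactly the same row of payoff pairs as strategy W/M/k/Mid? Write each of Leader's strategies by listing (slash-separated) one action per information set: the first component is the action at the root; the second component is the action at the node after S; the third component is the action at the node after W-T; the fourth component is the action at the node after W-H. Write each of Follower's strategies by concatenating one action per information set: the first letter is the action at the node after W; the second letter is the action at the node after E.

Row for W/M/k/Mid (columns Tg, Tf, Hg, Hf): (1,0) (1,0) (6,-2) (6,-2).
Under W/M/k/Mid, Leader's choice at the node after S can never be reached regardless of what Follower does, so varying those choices leaves every outcome unchanged.
Holding the reachable choices fixed and varying the unreachable one freely already gives 2 equivalent strategies.
No other strategy reproduces this row, so those 2 are the full class: W/M/k/Mid, W/C/k/Mid.

2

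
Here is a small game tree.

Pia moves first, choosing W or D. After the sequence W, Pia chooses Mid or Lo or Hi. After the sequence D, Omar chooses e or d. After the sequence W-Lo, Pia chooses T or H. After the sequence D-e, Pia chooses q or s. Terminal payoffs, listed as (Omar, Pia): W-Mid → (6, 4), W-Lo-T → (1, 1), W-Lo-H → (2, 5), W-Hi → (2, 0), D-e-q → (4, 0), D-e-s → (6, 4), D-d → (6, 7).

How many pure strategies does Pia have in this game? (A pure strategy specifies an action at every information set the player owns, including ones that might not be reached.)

Pia owns the root with actions {W, D} — two choices.
Pia owns the node after W with actions {Mid, Lo, Hi} — three choices.
Pia owns the node after W-Lo with actions {T, H} — two choices.
Pia owns the node after D-e with actions {q, s} — two choices.
A pure strategy fixes one action at each information set independently, so the count is the product 2 × 3 × 2 × 2 = 24.
(For reference, Omar has 2 pure strategies, giving a 24×2 normal-form matrix.)

24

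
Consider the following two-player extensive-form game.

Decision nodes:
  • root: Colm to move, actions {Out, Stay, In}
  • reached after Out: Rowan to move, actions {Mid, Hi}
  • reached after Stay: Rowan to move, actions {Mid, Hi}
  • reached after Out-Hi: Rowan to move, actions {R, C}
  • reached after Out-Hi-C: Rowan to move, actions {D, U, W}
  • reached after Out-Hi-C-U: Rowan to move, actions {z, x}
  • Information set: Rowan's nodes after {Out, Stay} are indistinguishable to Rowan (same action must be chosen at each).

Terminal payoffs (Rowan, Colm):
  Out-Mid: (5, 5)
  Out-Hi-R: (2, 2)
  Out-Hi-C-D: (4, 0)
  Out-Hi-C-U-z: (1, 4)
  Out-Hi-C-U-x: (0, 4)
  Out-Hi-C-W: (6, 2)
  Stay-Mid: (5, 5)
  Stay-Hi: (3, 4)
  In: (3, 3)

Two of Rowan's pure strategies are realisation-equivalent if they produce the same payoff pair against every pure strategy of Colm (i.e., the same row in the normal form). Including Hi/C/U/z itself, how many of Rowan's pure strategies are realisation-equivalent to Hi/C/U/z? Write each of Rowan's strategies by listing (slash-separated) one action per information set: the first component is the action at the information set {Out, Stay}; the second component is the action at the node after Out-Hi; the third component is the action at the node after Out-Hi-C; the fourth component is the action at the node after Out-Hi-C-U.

1

Row for Hi/C/U/z (columns Out, Stay, In): (1,4) (3,4) (3,3).
Every one of Rowan's information sets is on the play path for some reply by Colm when Rowan follows Hi/C/U/z.
Changing the action at any of them therefore changes at least one column, so only Hi/C/U/z itself gives this row.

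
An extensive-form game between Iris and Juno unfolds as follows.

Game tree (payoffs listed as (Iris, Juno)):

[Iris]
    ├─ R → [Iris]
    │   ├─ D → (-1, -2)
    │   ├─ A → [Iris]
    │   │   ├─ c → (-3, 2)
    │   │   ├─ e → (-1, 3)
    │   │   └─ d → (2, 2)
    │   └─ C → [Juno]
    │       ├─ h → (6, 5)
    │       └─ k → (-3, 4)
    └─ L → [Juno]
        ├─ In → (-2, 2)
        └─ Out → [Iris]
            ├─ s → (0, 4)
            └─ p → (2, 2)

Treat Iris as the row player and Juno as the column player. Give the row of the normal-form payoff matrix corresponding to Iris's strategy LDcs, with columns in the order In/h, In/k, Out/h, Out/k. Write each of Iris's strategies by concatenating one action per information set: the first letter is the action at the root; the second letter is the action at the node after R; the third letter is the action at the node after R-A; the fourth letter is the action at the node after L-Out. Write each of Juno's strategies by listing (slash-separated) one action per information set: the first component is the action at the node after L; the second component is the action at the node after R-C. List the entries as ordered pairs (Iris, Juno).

(-2,2) (-2,2) (0,4) (0,4)

vs In/h: Iris plays L → Juno plays In at [L] → (-2, 2)
vs In/k: Iris plays L → Juno plays In at [L] → (-2, 2)
vs Out/h: Iris plays L → Juno plays Out at [L] → Iris plays s at [L-Out] → (0, 4)
vs Out/k: Iris plays L → Juno plays Out at [L] → Iris plays s at [L-Out] → (0, 4)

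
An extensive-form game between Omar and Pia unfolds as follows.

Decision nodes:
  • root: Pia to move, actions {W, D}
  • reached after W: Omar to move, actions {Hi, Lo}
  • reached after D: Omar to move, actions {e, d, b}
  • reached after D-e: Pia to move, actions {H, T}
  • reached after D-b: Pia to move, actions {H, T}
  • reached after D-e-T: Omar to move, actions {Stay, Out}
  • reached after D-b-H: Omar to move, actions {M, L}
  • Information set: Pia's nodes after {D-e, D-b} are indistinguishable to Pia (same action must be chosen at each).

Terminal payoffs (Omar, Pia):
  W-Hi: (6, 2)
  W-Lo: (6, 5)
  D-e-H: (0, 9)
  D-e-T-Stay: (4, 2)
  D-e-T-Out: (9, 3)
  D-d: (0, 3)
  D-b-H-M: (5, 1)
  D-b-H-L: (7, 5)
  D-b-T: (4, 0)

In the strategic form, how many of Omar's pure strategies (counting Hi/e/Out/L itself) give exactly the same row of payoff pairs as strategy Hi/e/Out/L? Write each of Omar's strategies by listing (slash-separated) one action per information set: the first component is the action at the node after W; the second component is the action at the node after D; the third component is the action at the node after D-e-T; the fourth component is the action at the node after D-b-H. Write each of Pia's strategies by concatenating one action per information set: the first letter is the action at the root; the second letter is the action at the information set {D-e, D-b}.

2

Row for Hi/e/Out/L (columns WH, WT, DH, DT): (6,2) (6,2) (0,9) (9,3).
Under Hi/e/Out/L, Omar's choice at the node after D-b-H can never be reached regardless of what Pia does, so varying those choices leaves every outcome unchanged.
Holding the reachable choices fixed and varying the unreachable one freely already gives 2 equivalent strategies.
No other strategy reproduces this row, so those 2 are the full class: Hi/e/Out/M, Hi/e/Out/L.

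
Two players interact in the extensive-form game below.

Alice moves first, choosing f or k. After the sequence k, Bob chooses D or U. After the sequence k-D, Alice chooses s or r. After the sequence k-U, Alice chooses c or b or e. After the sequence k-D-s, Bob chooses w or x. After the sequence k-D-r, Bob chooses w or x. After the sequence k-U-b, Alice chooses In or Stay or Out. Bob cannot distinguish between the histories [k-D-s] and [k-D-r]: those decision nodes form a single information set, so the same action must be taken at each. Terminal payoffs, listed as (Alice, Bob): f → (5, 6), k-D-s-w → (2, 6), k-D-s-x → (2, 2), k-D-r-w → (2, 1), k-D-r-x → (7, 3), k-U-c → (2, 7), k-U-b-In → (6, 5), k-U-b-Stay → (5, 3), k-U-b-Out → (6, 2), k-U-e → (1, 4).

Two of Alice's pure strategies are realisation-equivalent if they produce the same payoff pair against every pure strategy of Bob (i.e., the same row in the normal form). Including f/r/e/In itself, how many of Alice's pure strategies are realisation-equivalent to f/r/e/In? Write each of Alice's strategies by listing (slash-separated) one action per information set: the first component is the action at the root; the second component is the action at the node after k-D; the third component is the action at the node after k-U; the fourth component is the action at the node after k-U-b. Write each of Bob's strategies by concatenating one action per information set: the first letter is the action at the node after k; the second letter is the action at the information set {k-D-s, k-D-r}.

18

Row for f/r/e/In (columns Dw, Dx, Uw, Ux): (5,6) (5,6) (5,6) (5,6).
Under f/r/e/In, Alice's choice at the node after k-D and at the node after k-U and at the node after k-U-b can never be reached regardless of what Bob does, so varying those choices leaves every outcome unchanged.
Holding the reachable choices fixed and varying the unreachable ones freely already gives 2 × 3 × 3 = 18 equivalent strategies.
No other strategy reproduces this row, so those 18 are the full class: f/s/c/In, f/s/c/Stay, f/s/c/Out, f/s/b/In, f/s/b/Stay, f/s/b/Out, f/s/e/In, f/s/e/Stay, f/s/e/Out, f/r/c/In, f/r/c/Stay, f/r/c/Out, f/r/b/In, f/r/b/Stay, f/r/b/Out, f/r/e/In, f/r/e/Stay, f/r/e/Out.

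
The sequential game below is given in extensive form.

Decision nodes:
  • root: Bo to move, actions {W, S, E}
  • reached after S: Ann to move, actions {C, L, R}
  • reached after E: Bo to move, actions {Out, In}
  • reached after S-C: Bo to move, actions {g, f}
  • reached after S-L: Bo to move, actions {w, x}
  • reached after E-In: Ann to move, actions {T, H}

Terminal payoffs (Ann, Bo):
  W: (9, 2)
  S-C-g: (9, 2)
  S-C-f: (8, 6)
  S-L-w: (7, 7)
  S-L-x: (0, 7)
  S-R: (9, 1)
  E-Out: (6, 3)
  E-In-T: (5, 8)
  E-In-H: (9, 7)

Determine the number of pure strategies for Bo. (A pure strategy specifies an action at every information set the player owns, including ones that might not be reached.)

24

Bo owns the root with actions {W, S, E} — three choices.
Bo owns the node after E with actions {Out, In} — two choices.
Bo owns the node after S-C with actions {g, f} — two choices.
Bo owns the node after S-L with actions {w, x} — two choices.
A pure strategy fixes one action at each information set independently, so the count is the product 3 × 2 × 2 × 2 = 24.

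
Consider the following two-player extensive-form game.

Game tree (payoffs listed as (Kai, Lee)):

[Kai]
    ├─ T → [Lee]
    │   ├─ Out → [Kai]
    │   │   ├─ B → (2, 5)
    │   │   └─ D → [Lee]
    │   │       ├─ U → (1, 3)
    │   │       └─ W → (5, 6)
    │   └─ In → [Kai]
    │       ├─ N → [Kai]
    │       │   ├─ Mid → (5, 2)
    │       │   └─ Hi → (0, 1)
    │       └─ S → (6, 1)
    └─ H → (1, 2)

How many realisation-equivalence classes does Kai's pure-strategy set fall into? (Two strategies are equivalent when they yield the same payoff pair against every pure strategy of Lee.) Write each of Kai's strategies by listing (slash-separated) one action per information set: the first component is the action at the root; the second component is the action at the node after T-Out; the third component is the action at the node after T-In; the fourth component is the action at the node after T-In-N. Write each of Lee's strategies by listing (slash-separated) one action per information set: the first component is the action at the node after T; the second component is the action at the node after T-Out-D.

Kai has 16 pure strategies: T/B/N/Mid, T/B/N/Hi, T/B/S/Mid, T/B/S/Hi, T/D/N/Mid, T/D/N/Hi, T/D/S/Mid, T/D/S/Hi, H/B/N/Mid, H/B/N/Hi, H/B/S/Mid, H/B/S/Hi, H/D/N/Mid, H/D/N/Hi, H/D/S/Mid, H/D/S/Hi. Columns: Out/U, Out/W, In/U, In/W.
{T/B/N/Mid} → row (2,5) (2,5) (5,2) (5,2)
{T/B/N/Hi} → row (2,5) (2,5) (0,1) (0,1)
{T/B/S/Mid, T/B/S/Hi} → row (2,5) (2,5) (6,1) (6,1)
{T/D/N/Mid} → row (1,3) (5,6) (5,2) (5,2)
{T/D/N/Hi} → row (1,3) (5,6) (0,1) (0,1)
{T/D/S/Mid, T/D/S/Hi} → row (1,3) (5,6) (6,1) (6,1)
{H/B/N/Mid, H/B/N/Hi, H/B/S/Mid, H/B/S/Hi, H/D/N/Mid, H/D/N/Hi, H/D/S/Mid, H/D/S/Hi} → row (1,2) (1,2) (1,2) (1,2)
That's 7 distinct rows out of 16 strategies.

7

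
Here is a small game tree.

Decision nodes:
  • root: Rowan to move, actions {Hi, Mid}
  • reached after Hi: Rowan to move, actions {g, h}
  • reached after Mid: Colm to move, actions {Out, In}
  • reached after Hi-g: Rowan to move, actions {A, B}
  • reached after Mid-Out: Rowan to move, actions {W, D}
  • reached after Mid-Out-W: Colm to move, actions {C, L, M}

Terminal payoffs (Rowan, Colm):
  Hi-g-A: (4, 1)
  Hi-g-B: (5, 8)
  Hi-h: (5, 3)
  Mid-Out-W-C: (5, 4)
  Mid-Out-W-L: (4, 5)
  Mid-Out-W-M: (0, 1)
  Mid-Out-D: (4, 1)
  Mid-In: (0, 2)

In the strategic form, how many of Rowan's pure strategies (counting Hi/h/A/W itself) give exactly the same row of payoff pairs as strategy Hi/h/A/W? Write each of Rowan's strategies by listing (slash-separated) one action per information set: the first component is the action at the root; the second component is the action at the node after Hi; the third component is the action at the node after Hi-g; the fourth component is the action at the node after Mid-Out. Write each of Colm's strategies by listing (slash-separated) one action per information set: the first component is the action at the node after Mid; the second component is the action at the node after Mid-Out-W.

4

Row for Hi/h/A/W (columns Out/C, Out/L, Out/M, In/C, In/L, In/M): (5,3) (5,3) (5,3) (5,3) (5,3) (5,3).
Under Hi/h/A/W, Rowan's choice at the node after Hi-g and at the node after Mid-Out can never be reached regardless of what Colm does, so varying those choices leaves every outcome unchanged.
Holding the reachable choices fixed and varying the unreachable ones freely already gives 2 × 2 = 4 equivalent strategies.
No other strategy reproduces this row, so those 4 are the full class: Hi/h/A/W, Hi/h/A/D, Hi/h/B/W, Hi/h/B/D.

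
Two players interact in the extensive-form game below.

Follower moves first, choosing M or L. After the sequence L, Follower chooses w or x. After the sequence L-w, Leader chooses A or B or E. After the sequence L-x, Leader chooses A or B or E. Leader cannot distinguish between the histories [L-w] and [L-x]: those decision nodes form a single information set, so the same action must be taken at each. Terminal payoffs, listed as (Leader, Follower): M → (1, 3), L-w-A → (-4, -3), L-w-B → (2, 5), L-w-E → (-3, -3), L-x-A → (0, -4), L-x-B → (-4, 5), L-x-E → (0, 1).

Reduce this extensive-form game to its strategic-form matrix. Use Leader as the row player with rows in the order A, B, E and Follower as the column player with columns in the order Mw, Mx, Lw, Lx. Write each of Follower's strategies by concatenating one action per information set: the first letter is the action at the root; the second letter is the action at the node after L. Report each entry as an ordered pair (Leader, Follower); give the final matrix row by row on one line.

           Mw       Mx       Lw       Lx
   A    (1,3)    (1,3)  (-4,-3)   (0,-4)
   B    (1,3)    (1,3)    (2,5)   (-4,5)
   E    (1,3)    (1,3)  (-3,-3)    (0,1)

A: (1,3) (1,3) (-4,-3) (0,-4) | B: (1,3) (1,3) (2,5) (-4,5) | E: (1,3) (1,3) (-3,-3) (0,1)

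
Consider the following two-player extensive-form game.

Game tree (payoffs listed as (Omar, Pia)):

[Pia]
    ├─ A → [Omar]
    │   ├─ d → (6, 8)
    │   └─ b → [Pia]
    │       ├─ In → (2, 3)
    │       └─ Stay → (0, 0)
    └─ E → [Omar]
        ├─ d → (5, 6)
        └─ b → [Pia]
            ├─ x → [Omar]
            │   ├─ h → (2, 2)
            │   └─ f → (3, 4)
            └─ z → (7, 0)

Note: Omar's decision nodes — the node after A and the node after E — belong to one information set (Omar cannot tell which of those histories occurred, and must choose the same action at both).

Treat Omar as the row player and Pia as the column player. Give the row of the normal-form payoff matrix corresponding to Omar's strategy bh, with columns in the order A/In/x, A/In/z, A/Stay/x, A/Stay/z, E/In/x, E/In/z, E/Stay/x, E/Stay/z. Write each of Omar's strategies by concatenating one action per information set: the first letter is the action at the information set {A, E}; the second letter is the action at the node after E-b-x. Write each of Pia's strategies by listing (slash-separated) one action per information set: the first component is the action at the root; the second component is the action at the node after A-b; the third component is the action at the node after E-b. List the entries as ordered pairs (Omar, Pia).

vs A/In/x: Pia plays A → Omar plays b at [A] → Pia plays In at [A-b] → (2, 3)
vs A/In/z: Pia plays A → Omar plays b at [A] → Pia plays In at [A-b] → (2, 3)
vs A/Stay/x: Pia plays A → Omar plays b at [A] → Pia plays Stay at [A-b] → (0, 0)
vs A/Stay/z: Pia plays A → Omar plays b at [A] → Pia plays Stay at [A-b] → (0, 0)
vs E/In/x: Pia plays E → Omar plays b at [E] → Pia plays x at [E-b] → Omar plays h at [E-b-x] → (2, 2)
vs E/In/z: Pia plays E → Omar plays b at [E] → Pia plays z at [E-b] → (7, 0)
vs E/Stay/x: Pia plays E → Omar plays b at [E] → Pia plays x at [E-b] → Omar plays h at [E-b-x] → (2, 2)
vs E/Stay/z: Pia plays E → Omar plays b at [E] → Pia plays z at [E-b] → (7, 0)

(2,3) (2,3) (0,0) (0,0) (2,2) (7,0) (2,2) (7,0)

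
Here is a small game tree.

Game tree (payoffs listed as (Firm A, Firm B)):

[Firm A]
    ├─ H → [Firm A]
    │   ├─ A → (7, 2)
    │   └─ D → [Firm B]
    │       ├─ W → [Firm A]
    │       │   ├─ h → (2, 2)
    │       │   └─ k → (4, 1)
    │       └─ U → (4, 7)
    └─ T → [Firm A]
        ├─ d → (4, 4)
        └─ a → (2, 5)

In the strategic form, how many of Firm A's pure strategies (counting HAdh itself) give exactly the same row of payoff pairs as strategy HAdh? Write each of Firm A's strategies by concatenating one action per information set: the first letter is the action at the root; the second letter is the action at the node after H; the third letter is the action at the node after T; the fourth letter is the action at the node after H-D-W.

4

Row for HAdh (columns W, U): (7,2) (7,2).
Under HAdh, Firm A's choice at the node after T and at the node after H-D-W can never be reached regardless of what Firm B does, so varying those choices leaves every outcome unchanged.
Holding the reachable choices fixed and varying the unreachable ones freely already gives 2 × 2 = 4 equivalent strategies.
No other strategy reproduces this row, so those 4 are the full class: HAdh, HAdk, HAah, HAak.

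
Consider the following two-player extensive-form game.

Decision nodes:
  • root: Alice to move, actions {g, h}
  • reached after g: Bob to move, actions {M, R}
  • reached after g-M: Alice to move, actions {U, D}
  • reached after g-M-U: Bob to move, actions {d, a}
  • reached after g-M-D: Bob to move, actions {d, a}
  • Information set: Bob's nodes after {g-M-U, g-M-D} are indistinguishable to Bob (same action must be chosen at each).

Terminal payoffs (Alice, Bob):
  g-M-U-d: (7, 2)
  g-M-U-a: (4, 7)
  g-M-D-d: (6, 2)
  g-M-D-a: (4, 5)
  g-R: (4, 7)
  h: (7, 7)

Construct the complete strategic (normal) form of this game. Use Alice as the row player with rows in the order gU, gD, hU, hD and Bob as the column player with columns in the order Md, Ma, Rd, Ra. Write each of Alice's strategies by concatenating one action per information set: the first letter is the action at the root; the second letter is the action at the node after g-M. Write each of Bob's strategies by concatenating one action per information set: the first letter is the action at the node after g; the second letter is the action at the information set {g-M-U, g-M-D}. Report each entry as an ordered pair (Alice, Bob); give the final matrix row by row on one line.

gU: (7,2) (4,7) (4,7) (4,7) | gD: (6,2) (4,5) (4,7) (4,7) | hU: (7,7) (7,7) (7,7) (7,7) | hD: (7,7) (7,7) (7,7) (7,7)

Row gU: Md→(7,2), Ma→(4,7), Rd→(4,7), Ra→(4,7)
Row gD: Md→(6,2), Ma→(4,5), Rd→(4,7), Ra→(4,7)
Row hU: Md→(7,7), Ma→(7,7), Rd→(7,7), Ra→(7,7)
Row hD: Md→(7,7), Ma→(7,7), Rd→(7,7), Ra→(7,7)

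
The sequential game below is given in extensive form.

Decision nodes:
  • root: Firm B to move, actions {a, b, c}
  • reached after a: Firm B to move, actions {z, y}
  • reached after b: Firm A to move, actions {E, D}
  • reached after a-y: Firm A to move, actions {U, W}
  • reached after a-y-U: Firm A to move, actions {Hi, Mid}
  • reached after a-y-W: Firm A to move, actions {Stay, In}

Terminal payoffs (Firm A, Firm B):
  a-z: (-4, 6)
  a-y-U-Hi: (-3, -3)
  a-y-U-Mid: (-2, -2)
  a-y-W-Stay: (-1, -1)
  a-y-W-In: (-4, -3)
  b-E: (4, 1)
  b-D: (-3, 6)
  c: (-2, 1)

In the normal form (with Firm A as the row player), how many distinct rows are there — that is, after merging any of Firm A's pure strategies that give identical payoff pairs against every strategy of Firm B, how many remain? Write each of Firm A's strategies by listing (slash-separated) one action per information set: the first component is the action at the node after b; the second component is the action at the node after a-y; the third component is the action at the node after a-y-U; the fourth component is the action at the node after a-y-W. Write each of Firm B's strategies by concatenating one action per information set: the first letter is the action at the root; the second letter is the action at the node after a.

Firm A has 16 pure strategies: E/U/Hi/Stay, E/U/Hi/In, E/U/Mid/Stay, E/U/Mid/In, E/W/Hi/Stay, E/W/Hi/In, E/W/Mid/Stay, E/W/Mid/In, D/U/Hi/Stay, D/U/Hi/In, D/U/Mid/Stay, D/U/Mid/In, D/W/Hi/Stay, D/W/Hi/In, D/W/Mid/Stay, D/W/Mid/In. Columns: az, ay, bz, by, cz, cy.
{E/U/Hi/Stay, E/U/Hi/In} → row (-4,6) (-3,-3) (4,1) (4,1) (-2,1) (-2,1)
{E/U/Mid/Stay, E/U/Mid/In} → row (-4,6) (-2,-2) (4,1) (4,1) (-2,1) (-2,1)
{E/W/Hi/Stay, E/W/Mid/Stay} → row (-4,6) (-1,-1) (4,1) (4,1) (-2,1) (-2,1)
{E/W/Hi/In, E/W/Mid/In} → row (-4,6) (-4,-3) (4,1) (4,1) (-2,1) (-2,1)
{D/U/Hi/Stay, D/U/Hi/In} → row (-4,6) (-3,-3) (-3,6) (-3,6) (-2,1) (-2,1)
{D/U/Mid/Stay, D/U/Mid/In} → row (-4,6) (-2,-2) (-3,6) (-3,6) (-2,1) (-2,1)
{D/W/Hi/Stay, D/W/Mid/Stay} → row (-4,6) (-1,-1) (-3,6) (-3,6) (-2,1) (-2,1)
{D/W/Hi/In, D/W/Mid/In} → row (-4,6) (-4,-3) (-3,6) (-3,6) (-2,1) (-2,1)
That's 8 distinct rows out of 16 strategies.

8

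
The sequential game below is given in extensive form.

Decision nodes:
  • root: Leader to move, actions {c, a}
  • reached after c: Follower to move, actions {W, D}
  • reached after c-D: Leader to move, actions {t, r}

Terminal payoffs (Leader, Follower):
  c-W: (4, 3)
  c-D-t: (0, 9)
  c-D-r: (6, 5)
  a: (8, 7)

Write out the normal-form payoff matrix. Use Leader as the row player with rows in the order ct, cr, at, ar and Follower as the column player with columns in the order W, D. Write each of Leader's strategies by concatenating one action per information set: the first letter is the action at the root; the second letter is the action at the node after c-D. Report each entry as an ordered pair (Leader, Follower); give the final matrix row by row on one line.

Row ct: W→(4,3), D→(0,9)
Row cr: W→(4,3), D→(6,5)
Row at: W→(8,7), D→(8,7)
Row ar: W→(8,7), D→(8,7)

ct: (4,3) (0,9) | cr: (4,3) (6,5) | at: (8,7) (8,7) | ar: (8,7) (8,7)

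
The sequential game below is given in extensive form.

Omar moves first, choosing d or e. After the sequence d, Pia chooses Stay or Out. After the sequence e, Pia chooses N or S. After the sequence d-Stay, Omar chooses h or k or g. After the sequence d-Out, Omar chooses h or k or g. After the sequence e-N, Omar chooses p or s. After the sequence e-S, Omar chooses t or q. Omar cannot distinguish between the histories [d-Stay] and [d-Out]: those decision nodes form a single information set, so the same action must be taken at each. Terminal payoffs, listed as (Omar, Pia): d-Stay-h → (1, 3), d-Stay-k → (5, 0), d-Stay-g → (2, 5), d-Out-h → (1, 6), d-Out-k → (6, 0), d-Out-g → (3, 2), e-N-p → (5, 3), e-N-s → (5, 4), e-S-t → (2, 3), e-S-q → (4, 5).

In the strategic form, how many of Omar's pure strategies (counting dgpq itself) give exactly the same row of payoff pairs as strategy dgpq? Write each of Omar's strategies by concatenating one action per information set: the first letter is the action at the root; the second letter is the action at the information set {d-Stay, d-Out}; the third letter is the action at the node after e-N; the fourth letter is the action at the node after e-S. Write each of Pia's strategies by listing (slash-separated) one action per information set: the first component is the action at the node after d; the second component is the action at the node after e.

Row for dgpq (columns Stay/N, Stay/S, Out/N, Out/S): (2,5) (2,5) (3,2) (3,2).
Under dgpq, Omar's choice at the node after e-N and at the node after e-S can never be reached regardless of what Pia does, so varying those choices leaves every outcome unchanged.
Holding the reachable choices fixed and varying the unreachable ones freely already gives 2 × 2 = 4 equivalent strategies.
No other strategy reproduces this row, so those 4 are the full class: dgpt, dgpq, dgst, dgsq.

4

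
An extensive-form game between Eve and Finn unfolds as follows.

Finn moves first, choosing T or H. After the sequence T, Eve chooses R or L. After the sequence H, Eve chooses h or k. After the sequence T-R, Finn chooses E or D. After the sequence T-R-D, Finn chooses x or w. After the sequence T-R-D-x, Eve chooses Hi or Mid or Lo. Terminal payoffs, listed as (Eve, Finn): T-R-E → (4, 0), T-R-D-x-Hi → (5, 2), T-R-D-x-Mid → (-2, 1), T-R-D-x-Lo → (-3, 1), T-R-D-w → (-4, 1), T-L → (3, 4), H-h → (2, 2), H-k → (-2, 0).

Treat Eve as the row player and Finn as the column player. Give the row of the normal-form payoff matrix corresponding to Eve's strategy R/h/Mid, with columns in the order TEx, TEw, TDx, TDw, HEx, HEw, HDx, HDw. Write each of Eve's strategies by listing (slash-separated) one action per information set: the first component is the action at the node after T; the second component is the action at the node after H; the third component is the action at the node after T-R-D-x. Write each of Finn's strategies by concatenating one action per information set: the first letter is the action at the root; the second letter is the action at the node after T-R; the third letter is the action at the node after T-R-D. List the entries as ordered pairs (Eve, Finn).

vs TEx: Finn plays T → Eve plays R at [T] → Finn plays E at [T-R] → (4, 0)
vs TEw: Finn plays T → Eve plays R at [T] → Finn plays E at [T-R] → (4, 0)
vs TDx: Finn plays T → Eve plays R at [T] → Finn plays D at [T-R] → Finn plays x at [T-R-D] → Eve plays Mid at [T-R-D-x] → (-2, 1)
vs TDw: Finn plays T → Eve plays R at [T] → Finn plays D at [T-R] → Finn plays w at [T-R-D] → (-4, 1)
vs HEx: Finn plays H → Eve plays h at [H] → (2, 2)
vs HEw: Finn plays H → Eve plays h at [H] → (2, 2)
vs HDx: Finn plays H → Eve plays h at [H] → (2, 2)
vs HDw: Finn plays H → Eve plays h at [H] → (2, 2)

(4,0) (4,0) (-2,1) (-4,1) (2,2) (2,2) (2,2) (2,2)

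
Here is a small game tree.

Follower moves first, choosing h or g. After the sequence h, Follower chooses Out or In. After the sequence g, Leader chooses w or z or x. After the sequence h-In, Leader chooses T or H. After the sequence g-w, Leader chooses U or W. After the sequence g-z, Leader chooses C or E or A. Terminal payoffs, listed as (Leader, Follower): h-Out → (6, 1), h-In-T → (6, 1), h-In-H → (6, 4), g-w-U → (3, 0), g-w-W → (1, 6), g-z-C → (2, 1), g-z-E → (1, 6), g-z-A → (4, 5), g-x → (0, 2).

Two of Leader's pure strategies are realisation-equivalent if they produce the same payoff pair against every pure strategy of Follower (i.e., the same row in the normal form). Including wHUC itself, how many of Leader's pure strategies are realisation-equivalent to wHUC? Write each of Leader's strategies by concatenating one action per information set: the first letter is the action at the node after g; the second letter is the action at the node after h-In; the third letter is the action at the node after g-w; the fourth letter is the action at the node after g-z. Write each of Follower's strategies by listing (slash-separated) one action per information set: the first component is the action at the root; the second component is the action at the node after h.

3

Row for wHUC (columns h/Out, h/In, g/Out, g/In): (6,1) (6,4) (3,0) (3,0).
Under wHUC, Leader's choice at the node after g-z can never be reached regardless of what Follower does, so varying those choices leaves every outcome unchanged.
Holding the reachable choices fixed and varying the unreachable one freely already gives 3 equivalent strategies.
No other strategy reproduces this row, so those 3 are the full class: wHUC, wHUE, wHUA.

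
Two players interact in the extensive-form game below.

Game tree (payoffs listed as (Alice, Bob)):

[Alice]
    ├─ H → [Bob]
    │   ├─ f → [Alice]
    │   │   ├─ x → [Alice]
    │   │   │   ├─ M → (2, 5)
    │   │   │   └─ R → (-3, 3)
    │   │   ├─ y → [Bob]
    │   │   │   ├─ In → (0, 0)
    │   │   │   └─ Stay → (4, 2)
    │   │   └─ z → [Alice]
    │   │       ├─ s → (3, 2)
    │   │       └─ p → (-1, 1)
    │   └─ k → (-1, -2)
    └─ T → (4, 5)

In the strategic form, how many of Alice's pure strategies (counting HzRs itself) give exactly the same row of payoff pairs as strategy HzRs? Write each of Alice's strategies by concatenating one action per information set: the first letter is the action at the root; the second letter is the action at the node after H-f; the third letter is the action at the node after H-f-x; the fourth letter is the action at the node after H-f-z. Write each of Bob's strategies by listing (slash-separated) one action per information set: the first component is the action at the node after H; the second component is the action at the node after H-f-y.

Row for HzRs (columns f/In, f/Stay, k/In, k/Stay): (3,2) (3,2) (-1,-2) (-1,-2).
Under HzRs, Alice's choice at the node after H-f-x can never be reached regardless of what Bob does, so varying those choices leaves every outcome unchanged.
Holding the reachable choices fixed and varying the unreachable one freely already gives 2 equivalent strategies.
No other strategy reproduces this row, so those 2 are the full class: HzMs, HzRs.

2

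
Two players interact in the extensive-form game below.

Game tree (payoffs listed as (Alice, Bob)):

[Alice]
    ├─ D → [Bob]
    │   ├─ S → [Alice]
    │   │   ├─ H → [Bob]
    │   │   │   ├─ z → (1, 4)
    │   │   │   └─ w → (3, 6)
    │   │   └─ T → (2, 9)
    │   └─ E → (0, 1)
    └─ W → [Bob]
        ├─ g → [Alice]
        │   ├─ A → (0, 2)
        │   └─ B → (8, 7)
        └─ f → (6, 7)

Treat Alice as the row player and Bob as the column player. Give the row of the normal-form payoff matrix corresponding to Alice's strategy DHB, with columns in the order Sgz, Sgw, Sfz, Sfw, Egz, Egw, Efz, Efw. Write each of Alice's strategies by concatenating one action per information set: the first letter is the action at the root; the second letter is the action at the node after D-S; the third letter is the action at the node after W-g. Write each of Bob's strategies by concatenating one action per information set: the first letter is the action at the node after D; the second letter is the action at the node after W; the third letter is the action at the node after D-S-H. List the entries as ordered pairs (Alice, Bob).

(1,4) (3,6) (1,4) (3,6) (0,1) (0,1) (0,1) (0,1)

vs Sgz: Alice plays D → Bob plays S at [D] → Alice plays H at [D-S] → Bob plays z at [D-S-H] → (1, 4)
vs Sgw: Alice plays D → Bob plays S at [D] → Alice plays H at [D-S] → Bob plays w at [D-S-H] → (3, 6)
vs Sfz: Alice plays D → Bob plays S at [D] → Alice plays H at [D-S] → Bob plays z at [D-S-H] → (1, 4)
vs Sfw: Alice plays D → Bob plays S at [D] → Alice plays H at [D-S] → Bob plays w at [D-S-H] → (3, 6)
vs Egz: Alice plays D → Bob plays E at [D] → (0, 1)
vs Egw: Alice plays D → Bob plays E at [D] → (0, 1)
vs Efz: Alice plays D → Bob plays E at [D] → (0, 1)
vs Efw: Alice plays D → Bob plays E at [D] → (0, 1)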